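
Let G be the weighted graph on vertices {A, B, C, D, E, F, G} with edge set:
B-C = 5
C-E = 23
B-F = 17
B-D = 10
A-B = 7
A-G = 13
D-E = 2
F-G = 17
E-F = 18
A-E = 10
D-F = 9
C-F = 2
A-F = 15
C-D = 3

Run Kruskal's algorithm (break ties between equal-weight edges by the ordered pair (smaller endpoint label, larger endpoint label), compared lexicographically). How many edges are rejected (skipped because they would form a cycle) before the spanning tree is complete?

3

Sort edges by weight, then run Kruskal:
C-F (2): add. Components now {A} {B} {C,F} {D} {E} {G}
D-E (2): add. Components now {A} {B} {C,F} {D,E} {G}
C-D (3): add. Components now {A} {B} {C,D,E,F} {G}
B-C (5): add. Components now {A} {B,C,D,E,F} {G}
A-B (7): add. Components now {A,B,C,D,E,F} {G}
D-F (9): skip — D and F already connected.
A-E (10): skip — A and E already connected.
B-D (10): skip — B and D already connected.
A-G (13): add. Components now {A,B,C,D,E,F,G}
Edges rejected before the tree was complete: 3.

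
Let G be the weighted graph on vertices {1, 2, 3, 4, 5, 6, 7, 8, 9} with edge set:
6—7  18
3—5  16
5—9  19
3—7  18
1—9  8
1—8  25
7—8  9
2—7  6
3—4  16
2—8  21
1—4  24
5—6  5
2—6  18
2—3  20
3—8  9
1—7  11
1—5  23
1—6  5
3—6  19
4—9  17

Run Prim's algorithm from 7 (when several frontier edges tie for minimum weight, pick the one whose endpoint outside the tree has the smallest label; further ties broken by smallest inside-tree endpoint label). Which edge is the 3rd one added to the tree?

3-8

Grow the tree from 7 using Prim:
Step 1: cheapest edge leaving the tree is 2—7 (6); add 2.
Step 2: cheapest edge leaving the tree is 7—8 (9); add 8.
Step 3: cheapest edge leaving the tree is 3—8 (9); add 3.
Step 4: cheapest edge leaving the tree is 1—7 (11); add 1.
Step 5: cheapest edge leaving the tree is 1—6 (5); add 6.
Step 6: cheapest edge leaving the tree is 5—6 (5); add 5.
Step 7: cheapest edge leaving the tree is 1—9 (8); add 9.
Step 8: cheapest edge leaving the tree is 3—4 (16); add 4.
The 3rd edge added is 3—8.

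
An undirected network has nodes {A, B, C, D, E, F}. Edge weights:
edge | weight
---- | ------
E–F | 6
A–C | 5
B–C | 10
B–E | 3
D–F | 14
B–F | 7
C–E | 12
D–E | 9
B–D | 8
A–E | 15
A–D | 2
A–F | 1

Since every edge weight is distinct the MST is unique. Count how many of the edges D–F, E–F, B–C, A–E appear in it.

Sort edges by weight, then run Kruskal:
A–F (1): add — endpoints in different components.
A–D (2): add — endpoints in different components.
B–E (3): add — endpoints in different components.
A–C (5): add — endpoints in different components.
E–F (6): add — endpoints in different components.
MST edge set: {A–F, A–D, B–E, A–C, E–F}.
Of the listed edges, {E–F} are in the MST → 1.

1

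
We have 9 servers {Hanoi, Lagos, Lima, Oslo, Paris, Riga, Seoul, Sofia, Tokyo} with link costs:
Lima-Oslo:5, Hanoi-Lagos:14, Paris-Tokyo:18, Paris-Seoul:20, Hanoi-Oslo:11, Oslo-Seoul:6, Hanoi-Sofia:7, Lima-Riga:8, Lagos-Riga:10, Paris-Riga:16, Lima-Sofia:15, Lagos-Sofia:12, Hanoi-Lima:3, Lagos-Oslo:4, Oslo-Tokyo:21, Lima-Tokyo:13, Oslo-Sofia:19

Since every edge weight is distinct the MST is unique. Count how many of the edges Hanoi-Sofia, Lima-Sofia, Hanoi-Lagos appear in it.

1

Sort edges by weight, then run Kruskal:
Hanoi-Lima (3): add — endpoints in different components.
Lagos-Oslo (4): add — endpoints in different components.
Lima-Oslo (5): add — endpoints in different components.
Oslo-Seoul (6): add — endpoints in different components.
Hanoi-Sofia (7): add — endpoints in different components.
Lima-Riga (8): add — endpoints in different components.
Lagos-Riga (10): skip — Lagos and Riga already connected.
Hanoi-Oslo (11): skip — Oslo and Hanoi already connected.
Lagos-Sofia (12): skip — Sofia and Lagos already connected.
Lima-Tokyo (13): add — endpoints in different components.
Hanoi-Lagos (14): skip — Hanoi and Lagos already connected.
Lima-Sofia (15): skip — Sofia and Lima already connected.
Paris-Riga (16): add — endpoints in different components.
MST edge set: {Hanoi-Lima, Lagos-Oslo, Lima-Oslo, Oslo-Seoul, Hanoi-Sofia, Lima-Riga, Lima-Tokyo, Paris-Riga}.
Of the listed edges, {Hanoi-Sofia} are in the MST → 1.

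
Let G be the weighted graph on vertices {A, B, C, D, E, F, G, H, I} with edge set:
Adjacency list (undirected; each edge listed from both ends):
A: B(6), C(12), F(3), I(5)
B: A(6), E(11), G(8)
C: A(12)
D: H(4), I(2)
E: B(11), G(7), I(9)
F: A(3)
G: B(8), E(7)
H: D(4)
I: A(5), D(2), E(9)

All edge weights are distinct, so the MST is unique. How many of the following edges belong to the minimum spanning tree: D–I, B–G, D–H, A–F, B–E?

Sort edges by weight, then run Kruskal:
D–I (2): add — endpoints in different components.
A–F (3): add — endpoints in different components.
D–H (4): add — endpoints in different components.
A–I (5): add — endpoints in different components.
A–B (6): add — endpoints in different components.
E–G (7): add — endpoints in different components.
B–G (8): add — endpoints in different components.
E–I (9): skip — E and I already connected.
B–E (11): skip — B and E already connected.
A–C (12): add — endpoints in different components.
MST edge set: {D–I, A–F, D–H, A–I, A–B, E–G, B–G, A–C}.
Of the listed edges, {D–I, B–G, D–H, A–F} are in the MST → 4.

4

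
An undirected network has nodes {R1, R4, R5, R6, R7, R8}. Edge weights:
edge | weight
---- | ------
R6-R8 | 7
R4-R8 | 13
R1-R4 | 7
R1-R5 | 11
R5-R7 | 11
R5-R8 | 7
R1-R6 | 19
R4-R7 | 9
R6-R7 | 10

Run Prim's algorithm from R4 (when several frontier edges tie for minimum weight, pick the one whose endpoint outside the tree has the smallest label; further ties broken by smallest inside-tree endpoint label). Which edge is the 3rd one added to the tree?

R6-R7

Grow the tree from R4 using Prim:
Step 1: frontier [R1-R4 7, R4-R7 9, R4-R8 13] → take R1-R4 (7); add R1.
Step 2: frontier [R1-R5 11, R1-R6 19, R4-R7 9, R4-R8 13] → take R4-R7 (9); add R7.
Step 3: frontier [R1-R5 11, R1-R6 19, R4-R8 13, R6-R7 10, R5-R7 11] → take R6-R7 (10); add R6.
Step 4: frontier [R1-R5 11, R4-R8 13, R6-R8 7, R5-R7 11] → take R6-R8 (7); add R8.
Step 5: frontier [R1-R5 11, R5-R7 11, R5-R8 7] → take R5-R8 (7); add R5.
The 3rd edge added is R6-R7.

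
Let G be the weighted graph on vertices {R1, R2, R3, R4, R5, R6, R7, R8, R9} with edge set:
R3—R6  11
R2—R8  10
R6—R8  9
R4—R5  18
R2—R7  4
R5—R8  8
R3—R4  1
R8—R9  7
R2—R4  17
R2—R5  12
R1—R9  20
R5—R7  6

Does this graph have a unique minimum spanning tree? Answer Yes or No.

Kruskal: consider edges lightest-first.
R3—R4 (1): add — endpoints in different components.
R2—R7 (4): add — endpoints in different components.
R5—R7 (6): add — endpoints in different components.
R8—R9 (7): add — endpoints in different components.
R5—R8 (8): add — endpoints in different components.
R6—R8 (9): add — endpoints in different components.
R2—R8 (10): skip — R8 and R2 already connected.
R3—R6 (11): add — endpoints in different components.
R2—R5 (12): skip — R2 and R5 already connected.
R2—R4 (17): skip — R2 and R4 already connected.
R4—R5 (18): skip — R4 and R5 already connected.
R1—R9 (20): add — endpoints in different components.
Every non-tree edge has weight strictly greater than the heaviest edge on the tree path between its endpoints, so the MST is unique.

Yes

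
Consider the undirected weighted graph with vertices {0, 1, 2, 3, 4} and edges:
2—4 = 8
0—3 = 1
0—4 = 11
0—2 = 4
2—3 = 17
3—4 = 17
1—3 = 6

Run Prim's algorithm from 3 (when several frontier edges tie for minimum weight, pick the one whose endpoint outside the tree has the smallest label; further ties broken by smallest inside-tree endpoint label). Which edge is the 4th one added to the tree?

Grow the tree from 3 using Prim:
Step 1: cheapest edge leaving the tree is 0—3 (1); add 0.
Step 2: cheapest edge leaving the tree is 0—2 (4); add 2.
Step 3: cheapest edge leaving the tree is 1—3 (6); add 1.
Step 4: cheapest edge leaving the tree is 2—4 (8); add 4.
The 4th edge added is 2—4.

2-4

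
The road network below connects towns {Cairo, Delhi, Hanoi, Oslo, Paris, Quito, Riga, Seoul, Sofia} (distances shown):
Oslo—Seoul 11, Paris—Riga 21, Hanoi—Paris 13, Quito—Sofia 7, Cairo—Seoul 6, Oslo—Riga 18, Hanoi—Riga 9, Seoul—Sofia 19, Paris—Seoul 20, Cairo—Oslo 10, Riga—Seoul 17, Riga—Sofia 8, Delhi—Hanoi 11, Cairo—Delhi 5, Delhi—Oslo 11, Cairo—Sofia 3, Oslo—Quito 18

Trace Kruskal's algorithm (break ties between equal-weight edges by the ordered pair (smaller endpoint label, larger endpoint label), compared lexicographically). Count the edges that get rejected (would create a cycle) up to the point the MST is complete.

3

Sort edges by weight, then run Kruskal:
Cairo—Sofia (3): add — endpoints in different components.
Cairo—Delhi (5): add — endpoints in different components.
Cairo—Seoul (6): add — endpoints in different components.
Quito—Sofia (7): add — endpoints in different components.
Riga—Sofia (8): add — endpoints in different components.
Hanoi—Riga (9): add — endpoints in different components.
Cairo—Oslo (10): add — endpoints in different components.
Delhi—Hanoi (11): skip — Delhi and Hanoi already connected.
Delhi—Oslo (11): skip — Oslo and Delhi already connected.
Oslo—Seoul (11): skip — Oslo and Seoul already connected.
Hanoi—Paris (13): add — endpoints in different components.
Edges rejected before the tree was complete: 3.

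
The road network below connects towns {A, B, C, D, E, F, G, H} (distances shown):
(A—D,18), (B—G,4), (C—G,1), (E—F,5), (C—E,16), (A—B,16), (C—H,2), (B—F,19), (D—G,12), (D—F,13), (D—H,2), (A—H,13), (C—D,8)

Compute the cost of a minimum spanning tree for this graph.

Prim, starting at C.
Step 1: cheapest edge leaving the tree is C—G (1); add G.
Step 2: cheapest edge leaving the tree is C—H (2); add H.
Step 3: cheapest edge leaving the tree is D—H (2); add D.
Step 4: cheapest edge leaving the tree is B—G (4); add B.
Step 5: cheapest edge leaving the tree is A—H (13); add A.
Step 6: cheapest edge leaving the tree is D—F (13); add F.
Step 7: cheapest edge leaving the tree is E—F (5); add E.
MST edges: C—G, C—H, D—H, B—G, A—H, D—F, E—F; total weight 1+2+2+4+13+13+5 = 40.

40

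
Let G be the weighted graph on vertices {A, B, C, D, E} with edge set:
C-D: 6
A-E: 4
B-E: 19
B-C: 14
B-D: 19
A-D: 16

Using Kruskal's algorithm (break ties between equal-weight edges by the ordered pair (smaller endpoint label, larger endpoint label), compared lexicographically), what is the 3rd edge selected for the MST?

Kruskal: consider edges lightest-first.
A-E (4): add — endpoints in different components.
C-D (6): add — endpoints in different components.
B-C (14): add — endpoints in different components.
A-D (16): add — endpoints in different components.
The 3rd edge added is B-C.

B-C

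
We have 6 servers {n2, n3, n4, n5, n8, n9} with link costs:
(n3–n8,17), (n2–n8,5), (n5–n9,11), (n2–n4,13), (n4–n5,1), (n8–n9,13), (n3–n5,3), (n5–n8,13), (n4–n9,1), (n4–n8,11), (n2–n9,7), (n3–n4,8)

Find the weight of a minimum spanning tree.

Grow the tree from n2 using Prim:
Step 1: frontier [n2–n8 5, n2–n9 7, n2–n4 13] → take n2–n8 (5); add n8.
Step 2: frontier [n2–n9 7, n2–n4 13, n4–n8 11, n5–n8 13, n8–n9 13, n3–n8 17] → take n2–n9 (7); add n9.
Step 3: frontier [n2–n4 13, n4–n8 11, n5–n8 13, n3–n8 17, n4–n9 1, n5–n9 11] → take n4–n9 (1); add n4.
Step 4: frontier [n4–n5 1, n3–n4 8, n5–n8 13, n3–n8 17, n5–n9 11] → take n4–n5 (1); add n5.
Step 5: frontier [n3–n4 8, n3–n5 3, n3–n8 17] → take n3–n5 (3); add n3.
MST edges: n2–n8, n2–n9, n4–n9, n4–n5, n3–n5; total weight 5+7+1+1+3 = 17.

17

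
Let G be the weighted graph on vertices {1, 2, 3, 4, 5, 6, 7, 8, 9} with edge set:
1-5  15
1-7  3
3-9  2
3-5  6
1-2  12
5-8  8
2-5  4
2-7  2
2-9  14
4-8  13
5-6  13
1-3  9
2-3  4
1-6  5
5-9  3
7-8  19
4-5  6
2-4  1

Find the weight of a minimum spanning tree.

28

Prim's algorithm from 8:
Step 1: cheapest edge leaving the tree is 5-8 (8); add 5.
Step 2: cheapest edge leaving the tree is 5-9 (3); add 9.
Step 3: cheapest edge leaving the tree is 3-9 (2); add 3.
Step 4: cheapest edge leaving the tree is 2-3 (4); add 2.
Step 5: cheapest edge leaving the tree is 2-4 (1); add 4.
Step 6: cheapest edge leaving the tree is 2-7 (2); add 7.
Step 7: cheapest edge leaving the tree is 1-7 (3); add 1.
Step 8: cheapest edge leaving the tree is 1-6 (5); add 6.
MST edges: 5-8, 5-9, 3-9, 2-3, 2-4, 2-7, 1-7, 1-6; total weight 8+3+2+4+1+2+3+5 = 28.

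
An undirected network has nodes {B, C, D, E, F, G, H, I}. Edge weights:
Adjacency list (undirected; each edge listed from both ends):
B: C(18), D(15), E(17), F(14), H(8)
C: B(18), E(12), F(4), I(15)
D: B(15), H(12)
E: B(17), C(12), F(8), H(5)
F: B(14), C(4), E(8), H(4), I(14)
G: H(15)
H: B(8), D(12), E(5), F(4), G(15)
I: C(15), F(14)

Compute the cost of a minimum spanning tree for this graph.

62

Kruskal's algorithm — process edges by increasing weight (ties by edge label):
C-F (4): add — endpoints in different components.
F-H (4): add — endpoints in different components.
E-H (5): add — endpoints in different components.
B-H (8): add — endpoints in different components.
E-F (8): skip — E and F already connected.
C-E (12): skip — C and E already connected.
D-H (12): add — endpoints in different components.
B-F (14): skip — B and F already connected.
F-I (14): add — endpoints in different components.
B-D (15): skip — B and D already connected.
C-I (15): skip — C and I already connected.
G-H (15): add — endpoints in different components.
MST edges: C-F, F-H, E-H, B-H, D-H, F-I, G-H; total weight 4+4+5+8+12+14+15 = 62.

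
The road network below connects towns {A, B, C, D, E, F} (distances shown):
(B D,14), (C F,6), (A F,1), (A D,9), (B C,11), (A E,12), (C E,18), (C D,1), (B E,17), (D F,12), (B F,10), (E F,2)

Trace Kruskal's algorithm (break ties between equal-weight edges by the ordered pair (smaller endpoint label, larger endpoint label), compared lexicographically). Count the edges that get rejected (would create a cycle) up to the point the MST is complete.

Kruskal: consider edges lightest-first.
A F (1): add. Components now {A,F} {B} {C} {D} {E}
C D (1): add. Components now {A,F} {B} {C,D} {E}
E F (2): add. Components now {A,E,F} {B} {C,D}
C F (6): add. Components now {A,C,D,E,F} {B}
A D (9): skip — A and D already connected.
B F (10): add. Components now {A,B,C,D,E,F}
Edges rejected before the tree was complete: 1.

1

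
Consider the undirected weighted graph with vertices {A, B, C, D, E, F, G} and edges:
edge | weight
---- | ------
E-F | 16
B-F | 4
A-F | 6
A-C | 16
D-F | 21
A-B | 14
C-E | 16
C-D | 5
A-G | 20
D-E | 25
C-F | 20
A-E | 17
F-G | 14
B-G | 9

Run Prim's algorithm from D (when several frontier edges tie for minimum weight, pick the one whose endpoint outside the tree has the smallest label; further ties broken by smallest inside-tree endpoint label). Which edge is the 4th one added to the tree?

B-F

Prim, starting at D.
Step 1: frontier [C-D 5, D-F 21, D-E 25] → take C-D (5); add C.
Step 2: frontier [A-C 16, C-E 16, C-F 20, D-F 21, D-E 25] → take A-C (16); add A.
Step 3: frontier [A-F 6, A-B 14, A-E 17, A-G 20, C-E 16, C-F 20, D-F 21, D-E 25] → take A-F (6); add F.
Step 4: frontier [A-B 14, A-E 17, A-G 20, C-E 16, D-E 25, B-F 4, F-G 14, E-F 16] → take B-F (4); add B.
Step 5: frontier [A-E 17, A-G 20, B-G 9, C-E 16, D-E 25, F-G 14, E-F 16] → take B-G (9); add G.
Step 6: frontier [A-E 17, C-E 16, D-E 25, E-F 16] → take C-E (16); add E.
The 4th edge added is B-F.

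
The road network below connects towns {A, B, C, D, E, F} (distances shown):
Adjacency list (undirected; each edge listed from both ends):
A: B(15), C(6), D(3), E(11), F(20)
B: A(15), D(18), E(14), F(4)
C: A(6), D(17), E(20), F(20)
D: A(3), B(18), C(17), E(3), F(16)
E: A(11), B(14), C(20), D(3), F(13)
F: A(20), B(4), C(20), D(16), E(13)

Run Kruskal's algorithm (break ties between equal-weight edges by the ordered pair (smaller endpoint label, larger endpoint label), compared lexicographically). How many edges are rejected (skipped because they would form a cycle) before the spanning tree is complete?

Kruskal: consider edges lightest-first.
A–D (3): add — endpoints in different components.
D–E (3): add — endpoints in different components.
B–F (4): add — endpoints in different components.
A–C (6): add — endpoints in different components.
A–E (11): skip — A and E already connected.
E–F (13): add — endpoints in different components.
Edges rejected before the tree was complete: 1.

1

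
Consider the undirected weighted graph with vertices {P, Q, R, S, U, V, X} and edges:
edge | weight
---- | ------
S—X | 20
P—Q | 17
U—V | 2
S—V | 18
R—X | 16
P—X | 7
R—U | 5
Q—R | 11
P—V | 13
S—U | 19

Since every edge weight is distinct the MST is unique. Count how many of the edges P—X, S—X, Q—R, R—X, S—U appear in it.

Kruskal's algorithm — process edges by increasing weight (ties by edge label):
U—V (2): add. Components now {P} {U,V} {R} {X} {S} {Q}
R—U (5): add. Components now {P} {R,U,V} {X} {S} {Q}
P—X (7): add. Components now {P,X} {R,U,V} {S} {Q}
Q—R (11): add. Components now {P,X} {Q,R,U,V} {S}
P—V (13): add. Components now {P,Q,R,U,V,X} {S}
R—X (16): skip — R and X already connected.
P—Q (17): skip — P and Q already connected.
S—V (18): add. Components now {P,Q,R,S,U,V,X}
MST edge set: {U—V, R—U, P—X, Q—R, P—V, S—V}.
Of the listed edges, {P—X, Q—R} are in the MST → 2.

2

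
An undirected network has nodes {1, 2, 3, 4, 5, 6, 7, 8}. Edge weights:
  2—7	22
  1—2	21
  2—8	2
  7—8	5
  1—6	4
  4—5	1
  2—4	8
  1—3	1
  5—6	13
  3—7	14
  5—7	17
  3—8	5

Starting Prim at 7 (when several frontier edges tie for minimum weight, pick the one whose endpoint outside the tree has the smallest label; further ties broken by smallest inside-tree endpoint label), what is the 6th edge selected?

2-4

Prim, starting at 7.
Step 1: cheapest edge leaving the tree is 7—8 (5); add 8.
Step 2: cheapest edge leaving the tree is 2—8 (2); add 2.
Step 3: cheapest edge leaving the tree is 3—8 (5); add 3.
Step 4: cheapest edge leaving the tree is 1—3 (1); add 1.
Step 5: cheapest edge leaving the tree is 1—6 (4); add 6.
Step 6: cheapest edge leaving the tree is 2—4 (8); add 4.
Step 7: cheapest edge leaving the tree is 4—5 (1); add 5.
The 6th edge added is 2—4.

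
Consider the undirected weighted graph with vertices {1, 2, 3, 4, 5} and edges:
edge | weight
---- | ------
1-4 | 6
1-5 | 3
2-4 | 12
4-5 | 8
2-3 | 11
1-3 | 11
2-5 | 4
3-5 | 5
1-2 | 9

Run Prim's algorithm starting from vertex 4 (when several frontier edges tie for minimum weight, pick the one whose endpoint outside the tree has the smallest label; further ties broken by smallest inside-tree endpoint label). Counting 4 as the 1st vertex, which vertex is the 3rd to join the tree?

Prim, starting at 4.
Step 1: frontier [1-4 6, 4-5 8, 2-4 12] → take 1-4 (6); add 1.
Step 2: frontier [1-5 3, 1-2 9, 1-3 11, 4-5 8, 2-4 12] → take 1-5 (3); add 5.
Step 3: frontier [1-2 9, 1-3 11, 2-4 12, 2-5 4, 3-5 5] → take 2-5 (4); add 2.
Step 4: frontier [1-3 11, 2-3 11, 3-5 5] → take 3-5 (5); add 3.
Vertex order: 4, 1, 5, 2, 3. The 3rd vertex is 5.

5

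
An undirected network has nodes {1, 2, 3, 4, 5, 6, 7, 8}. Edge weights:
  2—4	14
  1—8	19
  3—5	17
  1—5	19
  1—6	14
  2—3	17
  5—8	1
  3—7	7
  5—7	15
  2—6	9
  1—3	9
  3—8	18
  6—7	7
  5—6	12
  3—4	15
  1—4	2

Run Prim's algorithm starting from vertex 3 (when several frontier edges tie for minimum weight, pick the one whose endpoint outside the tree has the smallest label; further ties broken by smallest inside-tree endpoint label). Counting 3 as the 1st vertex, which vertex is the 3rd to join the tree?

Grow the tree from 3 using Prim:
Step 1: cheapest edge leaving the tree is 3—7 (7); add 7.
Step 2: cheapest edge leaving the tree is 6—7 (7); add 6.
Step 3: cheapest edge leaving the tree is 1—3 (9); add 1.
Step 4: cheapest edge leaving the tree is 1—4 (2); add 4.
Step 5: cheapest edge leaving the tree is 2—6 (9); add 2.
Step 6: cheapest edge leaving the tree is 5—6 (12); add 5.
Step 7: cheapest edge leaving the tree is 5—8 (1); add 8.
Vertex order: 3, 7, 6, 1, 4, 2, 5, 8. The 3rd vertex is 6.

6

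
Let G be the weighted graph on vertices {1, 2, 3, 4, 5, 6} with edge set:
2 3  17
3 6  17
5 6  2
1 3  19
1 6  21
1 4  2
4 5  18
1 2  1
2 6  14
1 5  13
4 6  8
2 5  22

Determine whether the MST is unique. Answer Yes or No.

Sort edges by weight, then run Kruskal:
1 2 (1): add. Components now {1,2} {3} {4} {5} {6}
1 4 (2): add. Components now {1,2,4} {3} {5} {6}
5 6 (2): add. Components now {1,2,4} {3} {5,6}
4 6 (8): add. Components now {1,2,4,5,6} {3}
1 5 (13): skip — 1 and 5 already connected.
2 6 (14): skip — 2 and 6 already connected.
2 3 (17): add. Components now {1,2,3,4,5,6}
Non-tree edge 3 6 has weight 17, equal to the heaviest edge on its tree cycle — swapping gives another MST of the same weight. Not unique.

No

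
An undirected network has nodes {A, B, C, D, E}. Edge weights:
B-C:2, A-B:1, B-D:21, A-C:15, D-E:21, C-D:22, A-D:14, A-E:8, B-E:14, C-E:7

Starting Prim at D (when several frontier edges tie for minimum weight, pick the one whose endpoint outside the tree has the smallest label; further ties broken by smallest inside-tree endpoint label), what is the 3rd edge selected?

Grow the tree from D using Prim:
Step 1: frontier [A-D 14, B-D 21, D-E 21, C-D 22] → take A-D (14); add A.
Step 2: frontier [A-B 1, A-E 8, A-C 15, B-D 21, D-E 21, C-D 22] → take A-B (1); add B.
Step 3: frontier [A-E 8, A-C 15, B-C 2, B-E 14, D-E 21, C-D 22] → take B-C (2); add C.
Step 4: frontier [A-E 8, B-E 14, C-E 7, D-E 21] → take C-E (7); add E.
The 3rd edge added is B-C.

B-C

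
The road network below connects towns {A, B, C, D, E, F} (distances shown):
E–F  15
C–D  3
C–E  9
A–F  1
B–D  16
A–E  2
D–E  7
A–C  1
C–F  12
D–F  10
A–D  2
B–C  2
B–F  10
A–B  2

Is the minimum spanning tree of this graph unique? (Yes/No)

No

Kruskal's algorithm — process edges by increasing weight (ties by edge label):
A–C (1): add. Components now {A,C} {B} {D} {E} {F}
A–F (1): add. Components now {A,C,F} {B} {D} {E}
A–B (2): add. Components now {A,B,C,F} {D} {E}
A–D (2): add. Components now {A,B,C,D,F} {E}
A–E (2): add. Components now {A,B,C,D,E,F}
Non-tree edge B–C has weight 2, equal to the heaviest edge on its tree cycle — swapping gives another MST of the same weight. Not unique.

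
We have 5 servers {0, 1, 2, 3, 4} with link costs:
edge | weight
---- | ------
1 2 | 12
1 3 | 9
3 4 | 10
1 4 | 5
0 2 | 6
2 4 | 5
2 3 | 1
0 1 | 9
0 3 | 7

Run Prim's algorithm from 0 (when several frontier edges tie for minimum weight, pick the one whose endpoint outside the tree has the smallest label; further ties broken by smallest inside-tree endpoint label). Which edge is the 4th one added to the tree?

1-4

Grow the tree from 0 using Prim:
Step 1: frontier [0 2 6, 0 3 7, 0 1 9] → take 0 2 (6); add 2.
Step 2: frontier [0 3 7, 0 1 9, 2 3 1, 2 4 5, 1 2 12] → take 2 3 (1); add 3.
Step 3: frontier [0 1 9, 2 4 5, 1 2 12, 1 3 9, 3 4 10] → take 2 4 (5); add 4.
Step 4: frontier [0 1 9, 1 2 12, 1 3 9, 1 4 5] → take 1 4 (5); add 1.
The 4th edge added is 1 4.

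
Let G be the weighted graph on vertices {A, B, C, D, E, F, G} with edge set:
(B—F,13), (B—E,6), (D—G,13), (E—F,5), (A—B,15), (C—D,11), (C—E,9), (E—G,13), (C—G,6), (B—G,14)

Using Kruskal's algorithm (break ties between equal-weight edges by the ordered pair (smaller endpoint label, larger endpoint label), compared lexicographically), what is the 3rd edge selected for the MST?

C-G

Kruskal: consider edges lightest-first.
E—F (5): add. Components now {A} {B} {C} {D} {E,F} {G}
B—E (6): add. Components now {A} {B,E,F} {C} {D} {G}
C—G (6): add. Components now {A} {B,E,F} {C,G} {D}
C—E (9): add. Components now {A} {B,C,E,F,G} {D}
C—D (11): add. Components now {A} {B,C,D,E,F,G}
B—F (13): skip — B and F already connected.
D—G (13): skip — D and G already connected.
E—G (13): skip — E and G already connected.
B—G (14): skip — B and G already connected.
A—B (15): add. Components now {A,B,C,D,E,F,G}
The 3rd edge added is C—G.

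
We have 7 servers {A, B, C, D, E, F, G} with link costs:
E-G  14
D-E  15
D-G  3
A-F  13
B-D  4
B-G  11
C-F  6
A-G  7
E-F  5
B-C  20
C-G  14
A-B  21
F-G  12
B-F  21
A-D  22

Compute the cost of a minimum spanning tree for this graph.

Prim, starting at E.
Step 1: cheapest edge leaving the tree is E-F (5); add F.
Step 2: cheapest edge leaving the tree is C-F (6); add C.
Step 3: cheapest edge leaving the tree is F-G (12); add G.
Step 4: cheapest edge leaving the tree is D-G (3); add D.
Step 5: cheapest edge leaving the tree is B-D (4); add B.
Step 6: cheapest edge leaving the tree is A-G (7); add A.
MST edges: E-F, C-F, F-G, D-G, B-D, A-G; total weight 5+6+12+3+4+7 = 37.

37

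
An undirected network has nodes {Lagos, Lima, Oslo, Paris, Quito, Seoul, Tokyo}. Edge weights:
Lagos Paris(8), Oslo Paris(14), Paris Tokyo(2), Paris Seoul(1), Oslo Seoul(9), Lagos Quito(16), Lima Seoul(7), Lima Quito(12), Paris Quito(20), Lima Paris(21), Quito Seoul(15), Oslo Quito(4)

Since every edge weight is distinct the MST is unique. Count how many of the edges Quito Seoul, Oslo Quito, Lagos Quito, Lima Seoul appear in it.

2

Sort edges by weight, then run Kruskal:
Paris Seoul (1): add. Components now {Tokyo} {Oslo} {Lagos} {Paris,Seoul} {Quito} {Lima}
Paris Tokyo (2): add. Components now {Paris,Seoul,Tokyo} {Oslo} {Lagos} {Quito} {Lima}
Oslo Quito (4): add. Components now {Paris,Seoul,Tokyo} {Oslo,Quito} {Lagos} {Lima}
Lima Seoul (7): add. Components now {Lima,Paris,Seoul,Tokyo} {Oslo,Quito} {Lagos}
Lagos Paris (8): add. Components now {Lagos,Lima,Paris,Seoul,Tokyo} {Oslo,Quito}
Oslo Seoul (9): add. Components now {Lagos,Lima,Oslo,Paris,Quito,Seoul,Tokyo}
MST edge set: {Paris Seoul, Paris Tokyo, Oslo Quito, Lima Seoul, Lagos Paris, Oslo Seoul}.
Of the listed edges, {Oslo Quito, Lima Seoul} are in the MST → 2.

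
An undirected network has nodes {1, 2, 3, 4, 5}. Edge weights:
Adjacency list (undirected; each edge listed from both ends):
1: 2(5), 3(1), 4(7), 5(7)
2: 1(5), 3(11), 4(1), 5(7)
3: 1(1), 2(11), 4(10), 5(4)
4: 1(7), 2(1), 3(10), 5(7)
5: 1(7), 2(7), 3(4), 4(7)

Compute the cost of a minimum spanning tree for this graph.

Grow the tree from 1 using Prim:
Step 1: frontier [1—3 1, 1—2 5, 1—4 7, 1—5 7] → take 1—3 (1); add 3.
Step 2: frontier [1—2 5, 1—4 7, 1—5 7, 3—5 4, 3—4 10, 2—3 11] → take 3—5 (4); add 5.
Step 3: frontier [1—2 5, 1—4 7, 3—4 10, 2—3 11, 2—5 7, 4—5 7] → take 1—2 (5); add 2.
Step 4: frontier [1—4 7, 2—4 1, 3—4 10, 4—5 7] → take 2—4 (1); add 4.
MST edges: 1—3, 3—5, 1—2, 2—4; total weight 1+4+5+1 = 11.

11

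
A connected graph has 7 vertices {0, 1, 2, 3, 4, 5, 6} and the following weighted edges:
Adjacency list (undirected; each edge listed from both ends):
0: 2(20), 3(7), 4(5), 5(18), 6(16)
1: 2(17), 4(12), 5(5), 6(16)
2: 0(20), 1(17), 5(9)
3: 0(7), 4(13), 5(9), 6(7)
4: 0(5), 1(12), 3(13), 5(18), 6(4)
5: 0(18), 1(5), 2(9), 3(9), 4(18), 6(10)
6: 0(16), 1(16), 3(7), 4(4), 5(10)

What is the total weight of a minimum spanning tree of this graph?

39

Kruskal's algorithm — process edges by increasing weight (ties by edge label):
4-6 (4): add — endpoints in different components.
0-4 (5): add — endpoints in different components.
1-5 (5): add — endpoints in different components.
0-3 (7): add — endpoints in different components.
3-6 (7): skip — 3 and 6 already connected.
2-5 (9): add — endpoints in different components.
3-5 (9): add — endpoints in different components.
MST edges: 4-6, 0-4, 1-5, 0-3, 2-5, 3-5; total weight 4+5+5+7+9+9 = 39.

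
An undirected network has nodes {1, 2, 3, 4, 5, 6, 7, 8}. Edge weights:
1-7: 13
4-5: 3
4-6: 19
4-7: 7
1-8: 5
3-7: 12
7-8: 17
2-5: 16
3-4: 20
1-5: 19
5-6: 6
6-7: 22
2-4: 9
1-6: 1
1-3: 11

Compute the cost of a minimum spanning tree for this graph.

Sort edges by weight, then run Kruskal:
1-6 (1): add — endpoints in different components.
4-5 (3): add — endpoints in different components.
1-8 (5): add — endpoints in different components.
5-6 (6): add — endpoints in different components.
4-7 (7): add — endpoints in different components.
2-4 (9): add — endpoints in different components.
1-3 (11): add — endpoints in different components.
MST edges: 1-6, 4-5, 1-8, 5-6, 4-7, 2-4, 1-3; total weight 1+3+5+6+7+9+11 = 42.

42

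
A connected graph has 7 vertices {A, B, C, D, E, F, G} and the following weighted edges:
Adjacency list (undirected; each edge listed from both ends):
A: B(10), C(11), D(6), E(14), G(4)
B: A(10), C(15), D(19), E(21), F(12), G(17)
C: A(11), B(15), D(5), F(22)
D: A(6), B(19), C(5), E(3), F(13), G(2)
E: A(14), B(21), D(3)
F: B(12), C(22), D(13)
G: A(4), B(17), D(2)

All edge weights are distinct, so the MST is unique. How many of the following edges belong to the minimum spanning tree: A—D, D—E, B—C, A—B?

2

Sort edges by weight, then run Kruskal:
D—G (2): add. Components now {A} {B} {C} {D,G} {E} {F}
D—E (3): add. Components now {A} {B} {C} {D,E,G} {F}
A—G (4): add. Components now {A,D,E,G} {B} {C} {F}
C—D (5): add. Components now {A,C,D,E,G} {B} {F}
A—D (6): skip — A and D already connected.
A—B (10): add. Components now {A,B,C,D,E,G} {F}
A—C (11): skip — A and C already connected.
B—F (12): add. Components now {A,B,C,D,E,F,G}
MST edge set: {D—G, D—E, A—G, C—D, A—B, B—F}.
Of the listed edges, {D—E, A—B} are in the MST → 2.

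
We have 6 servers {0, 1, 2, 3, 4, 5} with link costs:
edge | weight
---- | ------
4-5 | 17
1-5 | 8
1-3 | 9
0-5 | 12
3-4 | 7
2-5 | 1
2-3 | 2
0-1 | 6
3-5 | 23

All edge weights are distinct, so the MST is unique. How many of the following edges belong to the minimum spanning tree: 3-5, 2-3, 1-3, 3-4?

2

Kruskal's algorithm — process edges by increasing weight (ties by edge label):
2-5 (1): add — endpoints in different components.
2-3 (2): add — endpoints in different components.
0-1 (6): add — endpoints in different components.
3-4 (7): add — endpoints in different components.
1-5 (8): add — endpoints in different components.
MST edge set: {2-5, 2-3, 0-1, 3-4, 1-5}.
Of the listed edges, {2-3, 3-4} are in the MST → 2.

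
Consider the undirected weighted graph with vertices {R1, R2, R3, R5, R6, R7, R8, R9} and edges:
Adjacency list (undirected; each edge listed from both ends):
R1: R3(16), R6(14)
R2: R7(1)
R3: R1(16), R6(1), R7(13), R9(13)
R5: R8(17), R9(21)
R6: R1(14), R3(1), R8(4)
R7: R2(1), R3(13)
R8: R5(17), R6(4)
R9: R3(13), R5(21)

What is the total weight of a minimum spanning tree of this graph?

63

Grow the tree from R9 using Prim:
Step 1: cheapest edge leaving the tree is R3—R9 (13); add R3.
Step 2: cheapest edge leaving the tree is R3—R6 (1); add R6.
Step 3: cheapest edge leaving the tree is R6—R8 (4); add R8.
Step 4: cheapest edge leaving the tree is R3—R7 (13); add R7.
Step 5: cheapest edge leaving the tree is R2—R7 (1); add R2.
Step 6: cheapest edge leaving the tree is R1—R6 (14); add R1.
Step 7: cheapest edge leaving the tree is R5—R8 (17); add R5.
MST edges: R3—R9, R3—R6, R6—R8, R3—R7, R2—R7, R1—R6, R5—R8; total weight 13+1+4+13+1+14+17 = 63.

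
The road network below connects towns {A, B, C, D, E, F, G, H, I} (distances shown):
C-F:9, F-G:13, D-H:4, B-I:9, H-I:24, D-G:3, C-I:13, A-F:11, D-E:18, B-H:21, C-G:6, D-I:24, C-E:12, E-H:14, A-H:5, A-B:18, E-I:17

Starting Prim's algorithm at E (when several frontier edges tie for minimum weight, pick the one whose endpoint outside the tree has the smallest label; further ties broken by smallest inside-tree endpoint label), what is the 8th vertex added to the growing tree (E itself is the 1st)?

I

Grow the tree from E using Prim:
Step 1: cheapest edge leaving the tree is C-E (12); add C.
Step 2: cheapest edge leaving the tree is C-G (6); add G.
Step 3: cheapest edge leaving the tree is D-G (3); add D.
Step 4: cheapest edge leaving the tree is D-H (4); add H.
Step 5: cheapest edge leaving the tree is A-H (5); add A.
Step 6: cheapest edge leaving the tree is C-F (9); add F.
Step 7: cheapest edge leaving the tree is C-I (13); add I.
Step 8: cheapest edge leaving the tree is B-I (9); add B.
Vertex order: E, C, G, D, H, A, F, I, B. The 8th vertex is I.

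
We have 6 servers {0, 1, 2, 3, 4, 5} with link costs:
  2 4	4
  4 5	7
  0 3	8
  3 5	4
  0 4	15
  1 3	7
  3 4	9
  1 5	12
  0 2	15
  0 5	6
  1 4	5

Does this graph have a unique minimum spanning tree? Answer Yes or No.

No

Sort edges by weight, then run Kruskal:
2 4 (4): add — endpoints in different components.
3 5 (4): add — endpoints in different components.
1 4 (5): add — endpoints in different components.
0 5 (6): add — endpoints in different components.
1 3 (7): add — endpoints in different components.
Non-tree edge 4 5 has weight 7, equal to the heaviest edge on its tree cycle — swapping gives another MST of the same weight. Not unique.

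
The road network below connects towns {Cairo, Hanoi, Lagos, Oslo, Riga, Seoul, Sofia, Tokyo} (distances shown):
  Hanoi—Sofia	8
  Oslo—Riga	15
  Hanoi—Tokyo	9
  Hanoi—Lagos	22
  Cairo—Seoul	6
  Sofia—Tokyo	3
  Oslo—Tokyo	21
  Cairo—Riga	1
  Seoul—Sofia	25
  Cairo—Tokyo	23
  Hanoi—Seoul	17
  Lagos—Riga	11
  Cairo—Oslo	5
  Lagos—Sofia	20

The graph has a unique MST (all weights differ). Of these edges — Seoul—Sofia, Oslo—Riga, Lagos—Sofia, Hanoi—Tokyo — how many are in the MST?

0

Kruskal's algorithm — process edges by increasing weight (ties by edge label):
Cairo—Riga (1): add — endpoints in different components.
Sofia—Tokyo (3): add — endpoints in different components.
Cairo—Oslo (5): add — endpoints in different components.
Cairo—Seoul (6): add — endpoints in different components.
Hanoi—Sofia (8): add — endpoints in different components.
Hanoi—Tokyo (9): skip — Hanoi and Tokyo already connected.
Lagos—Riga (11): add — endpoints in different components.
Oslo—Riga (15): skip — Riga and Oslo already connected.
Hanoi—Seoul (17): add — endpoints in different components.
MST edge set: {Cairo—Riga, Sofia—Tokyo, Cairo—Oslo, Cairo—Seoul, Hanoi—Sofia, Lagos—Riga, Hanoi—Seoul}.
Of the listed edges, {} are in the MST → 0.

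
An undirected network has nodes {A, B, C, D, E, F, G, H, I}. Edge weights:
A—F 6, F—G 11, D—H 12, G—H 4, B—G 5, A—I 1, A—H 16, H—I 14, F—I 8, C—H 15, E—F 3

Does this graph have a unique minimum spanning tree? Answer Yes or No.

Kruskal: consider edges lightest-first.
A—I (1): add — endpoints in different components.
E—F (3): add — endpoints in different components.
G—H (4): add — endpoints in different components.
B—G (5): add — endpoints in different components.
A—F (6): add — endpoints in different components.
F—I (8): skip — F and I already connected.
F—G (11): add — endpoints in different components.
D—H (12): add — endpoints in different components.
H—I (14): skip — H and I already connected.
C—H (15): add — endpoints in different components.
Every non-tree edge has weight strictly greater than the heaviest edge on the tree path between its endpoints, so the MST is unique.

Yes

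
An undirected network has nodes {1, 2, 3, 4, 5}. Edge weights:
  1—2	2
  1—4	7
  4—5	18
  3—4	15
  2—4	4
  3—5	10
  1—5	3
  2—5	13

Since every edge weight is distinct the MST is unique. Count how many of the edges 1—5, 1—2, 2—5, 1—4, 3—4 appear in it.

2

Kruskal's algorithm — process edges by increasing weight (ties by edge label):
1—2 (2): add — endpoints in different components.
1—5 (3): add — endpoints in different components.
2—4 (4): add — endpoints in different components.
1—4 (7): skip — 1 and 4 already connected.
3—5 (10): add — endpoints in different components.
MST edge set: {1—2, 1—5, 2—4, 3—5}.
Of the listed edges, {1—5, 1—2} are in the MST → 2.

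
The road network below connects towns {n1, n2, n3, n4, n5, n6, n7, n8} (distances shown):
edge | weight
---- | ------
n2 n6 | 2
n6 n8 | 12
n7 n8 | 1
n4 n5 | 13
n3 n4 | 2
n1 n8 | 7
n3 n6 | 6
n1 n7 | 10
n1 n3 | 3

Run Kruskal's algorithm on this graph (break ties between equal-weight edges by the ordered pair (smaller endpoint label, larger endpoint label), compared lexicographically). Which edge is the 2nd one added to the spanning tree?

n2-n6

Sort edges by weight, then run Kruskal:
n7 n8 (1): add — endpoints in different components.
n2 n6 (2): add — endpoints in different components.
n3 n4 (2): add — endpoints in different components.
n1 n3 (3): add — endpoints in different components.
n3 n6 (6): add — endpoints in different components.
n1 n8 (7): add — endpoints in different components.
n1 n7 (10): skip — n1 and n7 already connected.
n6 n8 (12): skip — n6 and n8 already connected.
n4 n5 (13): add — endpoints in different components.
The 2nd edge added is n2 n6.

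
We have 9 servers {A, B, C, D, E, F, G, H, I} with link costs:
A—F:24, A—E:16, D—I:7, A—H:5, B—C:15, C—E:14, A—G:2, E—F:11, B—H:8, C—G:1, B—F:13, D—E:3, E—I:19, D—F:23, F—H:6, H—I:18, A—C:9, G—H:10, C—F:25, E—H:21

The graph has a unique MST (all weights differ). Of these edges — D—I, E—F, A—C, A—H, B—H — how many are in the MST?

4

Kruskal: consider edges lightest-first.
C—G (1): add — endpoints in different components.
A—G (2): add — endpoints in different components.
D—E (3): add — endpoints in different components.
A—H (5): add — endpoints in different components.
F—H (6): add — endpoints in different components.
D—I (7): add — endpoints in different components.
B—H (8): add — endpoints in different components.
A—C (9): skip — A and C already connected.
G—H (10): skip — G and H already connected.
E—F (11): add — endpoints in different components.
MST edge set: {C—G, A—G, D—E, A—H, F—H, D—I, B—H, E—F}.
Of the listed edges, {D—I, E—F, A—H, B—H} are in the MST → 4.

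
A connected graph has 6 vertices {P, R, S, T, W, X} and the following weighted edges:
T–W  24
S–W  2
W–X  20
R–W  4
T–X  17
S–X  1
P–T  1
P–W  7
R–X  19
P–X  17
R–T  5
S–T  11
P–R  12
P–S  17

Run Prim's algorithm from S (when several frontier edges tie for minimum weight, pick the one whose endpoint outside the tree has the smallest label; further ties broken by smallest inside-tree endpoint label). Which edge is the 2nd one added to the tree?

Prim, starting at S.
Step 1: cheapest edge leaving the tree is S–X (1); add X.
Step 2: cheapest edge leaving the tree is S–W (2); add W.
Step 3: cheapest edge leaving the tree is R–W (4); add R.
Step 4: cheapest edge leaving the tree is R–T (5); add T.
Step 5: cheapest edge leaving the tree is P–T (1); add P.
The 2nd edge added is S–W.

S-W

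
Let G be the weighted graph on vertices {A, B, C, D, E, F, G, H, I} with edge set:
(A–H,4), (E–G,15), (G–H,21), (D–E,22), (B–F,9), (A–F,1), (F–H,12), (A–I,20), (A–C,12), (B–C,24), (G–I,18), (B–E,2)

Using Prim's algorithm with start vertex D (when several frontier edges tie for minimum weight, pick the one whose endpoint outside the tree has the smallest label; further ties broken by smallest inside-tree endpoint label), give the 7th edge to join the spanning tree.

Grow the tree from D using Prim:
Step 1: frontier [D–E 22] → take D–E (22); add E.
Step 2: frontier [B–E 2, E–G 15] → take B–E (2); add B.
Step 3: frontier [B–F 9, B–C 24, E–G 15] → take B–F (9); add F.
Step 4: frontier [B–C 24, E–G 15, A–F 1, F–H 12] → take A–F (1); add A.
Step 5: frontier [A–H 4, A–C 12, A–I 20, B–C 24, E–G 15, F–H 12] → take A–H (4); add H.
Step 6: frontier [A–C 12, A–I 20, B–C 24, E–G 15, G–H 21] → take A–C (12); add C.
Step 7: frontier [A–I 20, E–G 15, G–H 21] → take E–G (15); add G.
Step 8: frontier [A–I 20, G–I 18] → take G–I (18); add I.
The 7th edge added is E–G.

E-G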